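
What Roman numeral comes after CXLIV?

CXLIV = 144; next is 145

CXLV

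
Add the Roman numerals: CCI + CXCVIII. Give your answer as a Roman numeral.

CCI = 201
CXCVIII = 198
201 + 198 = 399

CCCXCIX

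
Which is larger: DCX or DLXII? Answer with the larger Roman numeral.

DCX = 610
DLXII = 562
610 is larger

DCX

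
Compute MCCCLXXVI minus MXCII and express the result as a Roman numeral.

MCCCLXXVI = 1376
MXCII = 1092
1376 - 1092 = 284

CCLXXXIV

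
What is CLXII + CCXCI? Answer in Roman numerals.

CLXII = 162
CCXCI = 291
162 + 291 = 453

CDLIII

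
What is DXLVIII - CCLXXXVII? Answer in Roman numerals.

DXLVIII = 548
CCLXXXVII = 287
548 - 287 = 261

CCLXI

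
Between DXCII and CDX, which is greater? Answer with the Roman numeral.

DXCII = 592
CDX = 410
592 is larger

DXCII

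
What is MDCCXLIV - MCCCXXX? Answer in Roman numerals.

MDCCXLIV = 1744
MCCCXXX = 1330
1744 - 1330 = 414

CDXIV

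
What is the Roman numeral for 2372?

Convert 2372 to Roman numerals:
  2372 contains 2×1000 (MM)
  372 contains 3×100 (CCC)
  72 contains 1×50 (L)
  22 contains 2×10 (XX)
  2 contains 2×1 (II)

MMCCCLXXII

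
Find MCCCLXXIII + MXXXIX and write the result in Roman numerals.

MCCCLXXIII = 1373
MXXXIX = 1039
1373 + 1039 = 2412

MMCDXII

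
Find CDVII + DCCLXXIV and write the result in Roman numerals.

CDVII = 407
DCCLXXIV = 774
407 + 774 = 1181

MCLXXXI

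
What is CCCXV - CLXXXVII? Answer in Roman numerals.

CCCXV = 315
CLXXXVII = 187
315 - 187 = 128

CXXVIII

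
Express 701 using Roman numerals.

Convert 701 to Roman numerals:
  701 contains 1×500 (D)
  201 contains 2×100 (CC)
  1 contains 1×1 (I)

DCCI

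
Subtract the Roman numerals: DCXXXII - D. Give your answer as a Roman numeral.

DCXXXII = 632
D = 500
632 - 500 = 132

CXXXII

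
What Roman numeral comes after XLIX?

XLIX = 49; next is 50

L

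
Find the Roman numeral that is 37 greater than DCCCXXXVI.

DCCCXXXVI = 836
836 + 37 = 873

DCCCLXXIII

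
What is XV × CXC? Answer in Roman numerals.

XV = 15
CXC = 190
15 × 190 = 2850

MMDCCCL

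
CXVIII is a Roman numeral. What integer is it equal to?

CXVIII: C=100, X=10, V=5, I=1, I=1, I=1
100 + 10 + 5 + 1 + 1 + 1 = 118

118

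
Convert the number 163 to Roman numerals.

Convert 163 to Roman numerals:
  163 contains 1×100 (C)
  63 contains 1×50 (L)
  13 contains 1×10 (X)
  3 contains 3×1 (III)

CLXIII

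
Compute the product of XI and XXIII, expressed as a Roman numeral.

XI = 11
XXIII = 23
11 × 23 = 253

CCLIII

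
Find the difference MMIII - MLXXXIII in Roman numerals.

MMIII = 2003
MLXXXIII = 1083
2003 - 1083 = 920

CMXX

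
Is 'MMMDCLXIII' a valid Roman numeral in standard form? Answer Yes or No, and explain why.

'MMMDCLXIII': Check the rules: uses only the symbols I, V, X, L, C, D, M; no symbol is repeated more than three times in a row; V, L and D each appear at most once; no smaller symbol precedes a larger one (values never increase from left to right). Value: M (1000) + M (1000) + M (1000) + D (500) + C (100) + L (50) + X (10) + I (1) + I (1) + I (1) = 3663. So it is a valid standard Roman numeral.

Yes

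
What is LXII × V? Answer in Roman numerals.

LXII = 62
V = 5
62 × 5 = 310

CCCX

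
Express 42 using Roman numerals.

Convert 42 to Roman numerals:
  42 contains 1×40 (XL)
  2 contains 2×1 (II)

XLII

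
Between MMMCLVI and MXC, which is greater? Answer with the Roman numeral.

MMMCLVI = 3156
MXC = 1090
3156 is larger

MMMCLVI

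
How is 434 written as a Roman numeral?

Convert 434 to Roman numerals:
  434 contains 1×400 (CD)
  34 contains 3×10 (XXX)
  4 contains 1×4 (IV)

CDXXXIV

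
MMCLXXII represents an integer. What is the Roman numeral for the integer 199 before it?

MMCLXXII = 2172
2172 - 199 = 1973

MCMLXXIII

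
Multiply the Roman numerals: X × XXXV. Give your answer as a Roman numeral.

X = 10
XXXV = 35
10 × 35 = 350

CCCL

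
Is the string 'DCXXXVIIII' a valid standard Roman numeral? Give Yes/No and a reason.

'DCXXXVIIII': More than 3 consecutive I's

No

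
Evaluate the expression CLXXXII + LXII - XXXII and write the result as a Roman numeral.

CLXXXII = 182, LXII = 62, XXXII = 32
182 + 62 = 244
244 - 32 = 212

CCXII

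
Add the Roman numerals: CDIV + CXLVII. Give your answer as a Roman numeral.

CDIV = 404
CXLVII = 147
404 + 147 = 551

DLI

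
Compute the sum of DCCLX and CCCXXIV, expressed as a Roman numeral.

DCCLX = 760
CCCXXIV = 324
760 + 324 = 1084

MLXXXIV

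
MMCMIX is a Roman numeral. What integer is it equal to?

MMCMIX: M=1000, M=1000, CM=900, IX=9
1000 + 1000 + 900 + 9 = 2909

2909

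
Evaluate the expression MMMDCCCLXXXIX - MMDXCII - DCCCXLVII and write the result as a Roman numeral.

MMMDCCCLXXXIX = 3889, MMDXCII = 2592, DCCCXLVII = 847
3889 - 2592 = 1297
1297 - 847 = 450

CDL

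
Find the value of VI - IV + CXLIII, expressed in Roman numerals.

VI = 6, IV = 4, CXLIII = 143
6 - 4 = 2
2 + 143 = 145

CXLV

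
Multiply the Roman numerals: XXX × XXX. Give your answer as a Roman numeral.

XXX = 30
XXX = 30
30 × 30 = 900

CM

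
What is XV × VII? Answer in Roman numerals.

XV = 15
VII = 7
15 × 7 = 105

CV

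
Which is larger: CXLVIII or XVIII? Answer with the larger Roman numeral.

CXLVIII = 148
XVIII = 18
148 is larger

CXLVIII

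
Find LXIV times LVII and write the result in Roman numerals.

LXIV = 64
LVII = 57
64 × 57 = 3648

MMMDCXLVIII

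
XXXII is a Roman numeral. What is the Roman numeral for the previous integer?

XXXII = 32; previous is 31

XXXI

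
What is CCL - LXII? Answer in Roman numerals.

CCL = 250
LXII = 62
250 - 62 = 188

CLXXXVIII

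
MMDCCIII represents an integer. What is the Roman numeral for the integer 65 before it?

MMDCCIII = 2703
2703 - 65 = 2638

MMDCXXXVIII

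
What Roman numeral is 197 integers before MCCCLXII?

MCCCLXII = 1362
1362 - 197 = 1165

MCLXV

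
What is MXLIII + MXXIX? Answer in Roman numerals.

MXLIII = 1043
MXXIX = 1029
1043 + 1029 = 2072

MMLXXII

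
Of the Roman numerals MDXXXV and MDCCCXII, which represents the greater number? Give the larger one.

MDXXXV = 1535
MDCCCXII = 1812
1812 is larger

MDCCCXII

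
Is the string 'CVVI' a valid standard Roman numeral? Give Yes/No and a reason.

'CVVI': V should not appear more than once

No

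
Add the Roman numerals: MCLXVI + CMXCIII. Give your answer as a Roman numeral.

MCLXVI = 1166
CMXCIII = 993
1166 + 993 = 2159

MMCLIX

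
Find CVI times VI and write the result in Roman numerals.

CVI = 106
VI = 6
106 × 6 = 636

DCXXXVI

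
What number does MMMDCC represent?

MMMDCC: M=1000, M=1000, M=1000, D=500, C=100, C=100
1000 + 1000 + 1000 + 500 + 100 + 100 = 3700

3700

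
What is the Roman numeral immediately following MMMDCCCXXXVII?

MMMDCCCXXXVII = 3837; next is 3838

MMMDCCCXXXVIII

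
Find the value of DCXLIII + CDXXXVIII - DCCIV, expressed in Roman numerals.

DCXLIII = 643, CDXXXVIII = 438, DCCIV = 704
643 + 438 = 1081
1081 - 704 = 377

CCCLXXVII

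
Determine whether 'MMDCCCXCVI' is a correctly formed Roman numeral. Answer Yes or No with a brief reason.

'MMDCCCXCVI': Check the rules: uses only the symbols I, V, X, L, C, D, M; no symbol is repeated more than three times in a row; V, L and D each appear at most once; the only place a smaller symbol precedes a larger one is the allowed subtractive pair XC, the symbol right after such a pair (if any) is smaller than the pair's first symbol, and otherwise the values never increase from left to right. Value: M (1000) + M (1000) + D (500) + C (100) + C (100) + C (100) + XC (90) + V (5) + I (1) = 2896. So it is a valid standard Roman numeral.

Yes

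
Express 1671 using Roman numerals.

Convert 1671 to Roman numerals:
  1671 contains 1×1000 (M)
  671 contains 1×500 (D)
  171 contains 1×100 (C)
  71 contains 1×50 (L)
  21 contains 2×10 (XX)
  1 contains 1×1 (I)

MDCLXXI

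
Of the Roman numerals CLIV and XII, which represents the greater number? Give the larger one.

CLIV = 154
XII = 12
154 is larger

CLIV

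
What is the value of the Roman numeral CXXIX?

CXXIX: C=100, X=10, X=10, IX=9
100 + 10 + 10 + 9 = 129

129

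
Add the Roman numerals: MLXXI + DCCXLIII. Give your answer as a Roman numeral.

MLXXI = 1071
DCCXLIII = 743
1071 + 743 = 1814

MDCCCXIV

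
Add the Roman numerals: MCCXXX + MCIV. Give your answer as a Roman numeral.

MCCXXX = 1230
MCIV = 1104
1230 + 1104 = 2334

MMCCCXXXIV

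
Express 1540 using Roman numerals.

Convert 1540 to Roman numerals:
  1540 contains 1×1000 (M)
  540 contains 1×500 (D)
  40 contains 1×40 (XL)

MDXL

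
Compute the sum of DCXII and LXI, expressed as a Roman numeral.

DCXII = 612
LXI = 61
612 + 61 = 673

DCLXXIII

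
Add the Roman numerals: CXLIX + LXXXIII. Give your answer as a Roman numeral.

CXLIX = 149
LXXXIII = 83
149 + 83 = 232

CCXXXII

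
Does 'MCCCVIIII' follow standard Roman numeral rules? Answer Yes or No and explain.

'MCCCVIIII': More than 3 consecutive I's

No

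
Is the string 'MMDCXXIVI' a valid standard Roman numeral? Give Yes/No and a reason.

'MMDCXXIVI': I cannot come right after the subtractive pair IV: once I is subtracted in IV, the next symbol must be smaller than I

No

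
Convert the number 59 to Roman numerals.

Convert 59 to Roman numerals:
  59 contains 1×50 (L)
  9 contains 1×9 (IX)

LIX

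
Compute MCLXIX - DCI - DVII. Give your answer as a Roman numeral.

MCLXIX = 1169, DCI = 601, DVII = 507
1169 - 601 = 568
568 - 507 = 61

LXI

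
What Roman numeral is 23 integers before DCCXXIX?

DCCXXIX = 729
729 - 23 = 706

DCCVI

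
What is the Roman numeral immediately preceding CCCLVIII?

CCCLVIII = 358; previous is 357

CCCLVII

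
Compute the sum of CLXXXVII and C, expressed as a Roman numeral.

CLXXXVII = 187
C = 100
187 + 100 = 287

CCLXXXVII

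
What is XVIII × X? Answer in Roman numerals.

XVIII = 18
X = 10
18 × 10 = 180

CLXXX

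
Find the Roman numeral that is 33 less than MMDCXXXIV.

MMDCXXXIV = 2634
2634 - 33 = 2601

MMDCI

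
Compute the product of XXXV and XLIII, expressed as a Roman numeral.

XXXV = 35
XLIII = 43
35 × 43 = 1505

MDV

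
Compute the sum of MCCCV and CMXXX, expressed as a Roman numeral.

MCCCV = 1305
CMXXX = 930
1305 + 930 = 2235

MMCCXXXV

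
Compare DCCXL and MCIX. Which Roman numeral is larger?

DCCXL = 740
MCIX = 1109
1109 is larger

MCIX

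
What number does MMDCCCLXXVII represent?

MMDCCCLXXVII: M=1000, M=1000, D=500, C=100, C=100, C=100, L=50, X=10, X=10, V=5, I=1, I=1
1000 + 1000 + 500 + 100 + 100 + 100 + 50 + 10 + 10 + 5 + 1 + 1 = 2877

2877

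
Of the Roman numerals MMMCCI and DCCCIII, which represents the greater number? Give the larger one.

MMMCCI = 3201
DCCCIII = 803
3201 is larger

MMMCCI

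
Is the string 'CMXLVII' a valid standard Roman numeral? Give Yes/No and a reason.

'CMXLVII': Check the rules: uses only the symbols I, V, X, L, C, D, M; no symbol is repeated more than three times in a row; V, L and D each appear at most once; the only places a smaller symbol precedes a larger one are the allowed subtractive pairs CM, XL, the symbol right after such a pair (if any) is smaller than the pair's first symbol, and otherwise the values never increase from left to right. Value: CM (900) + XL (40) + V (5) + I (1) + I (1) = 947. So it is a valid standard Roman numeral.

Yes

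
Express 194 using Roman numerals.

Convert 194 to Roman numerals:
  194 contains 1×100 (C)
  94 contains 1×90 (XC)
  4 contains 1×4 (IV)

CXCIV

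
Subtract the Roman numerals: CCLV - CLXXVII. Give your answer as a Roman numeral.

CCLV = 255
CLXXVII = 177
255 - 177 = 78

LXXVIII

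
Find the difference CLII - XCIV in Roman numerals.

CLII = 152
XCIV = 94
152 - 94 = 58

LVIII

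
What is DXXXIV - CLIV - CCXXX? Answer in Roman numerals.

DXXXIV = 534, CLIV = 154, CCXXX = 230
534 - 154 = 380
380 - 230 = 150

CL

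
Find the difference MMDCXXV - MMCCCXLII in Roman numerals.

MMDCXXV = 2625
MMCCCXLII = 2342
2625 - 2342 = 283

CCLXXXIII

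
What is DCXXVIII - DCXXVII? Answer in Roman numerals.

DCXXVIII = 628
DCXXVII = 627
628 - 627 = 1

I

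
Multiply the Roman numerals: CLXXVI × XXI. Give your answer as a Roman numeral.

CLXXVI = 176
XXI = 21
176 × 21 = 3696

MMMDCXCVI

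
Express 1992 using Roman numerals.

Convert 1992 to Roman numerals:
  1992 contains 1×1000 (M)
  992 contains 1×900 (CM)
  92 contains 1×90 (XC)
  2 contains 2×1 (II)

MCMXCII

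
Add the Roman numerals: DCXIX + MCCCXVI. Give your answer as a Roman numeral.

DCXIX = 619
MCCCXVI = 1316
619 + 1316 = 1935

MCMXXXV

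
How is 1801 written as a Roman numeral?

Convert 1801 to Roman numerals:
  1801 contains 1×1000 (M)
  801 contains 1×500 (D)
  301 contains 3×100 (CCC)
  1 contains 1×1 (I)

MDCCCI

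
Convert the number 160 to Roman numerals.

Convert 160 to Roman numerals:
  160 contains 1×100 (C)
  60 contains 1×50 (L)
  10 contains 1×10 (X)

CLX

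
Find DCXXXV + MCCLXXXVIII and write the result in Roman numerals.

DCXXXV = 635
MCCLXXXVIII = 1288
635 + 1288 = 1923

MCMXXIII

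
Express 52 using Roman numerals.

Convert 52 to Roman numerals:
  52 contains 1×50 (L)
  2 contains 2×1 (II)

LII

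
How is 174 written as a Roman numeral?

Convert 174 to Roman numerals:
  174 contains 1×100 (C)
  74 contains 1×50 (L)
  24 contains 2×10 (XX)
  4 contains 1×4 (IV)

CLXXIV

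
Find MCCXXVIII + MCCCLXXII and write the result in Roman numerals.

MCCXXVIII = 1228
MCCCLXXII = 1372
1228 + 1372 = 2600

MMDC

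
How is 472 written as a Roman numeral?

Convert 472 to Roman numerals:
  472 contains 1×400 (CD)
  72 contains 1×50 (L)
  22 contains 2×10 (XX)
  2 contains 2×1 (II)

CDLXXII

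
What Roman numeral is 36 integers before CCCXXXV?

CCCXXXV = 335
335 - 36 = 299

CCXCIX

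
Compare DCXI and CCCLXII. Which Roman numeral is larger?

DCXI = 611
CCCLXII = 362
611 is larger

DCXI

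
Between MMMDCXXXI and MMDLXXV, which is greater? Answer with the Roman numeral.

MMMDCXXXI = 3631
MMDLXXV = 2575
3631 is larger

MMMDCXXXI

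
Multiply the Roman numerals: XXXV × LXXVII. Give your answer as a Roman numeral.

XXXV = 35
LXXVII = 77
35 × 77 = 2695

MMDCXCV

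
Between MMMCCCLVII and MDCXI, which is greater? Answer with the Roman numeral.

MMMCCCLVII = 3357
MDCXI = 1611
3357 is larger

MMMCCCLVII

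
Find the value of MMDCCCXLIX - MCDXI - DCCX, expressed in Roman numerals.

MMDCCCXLIX = 2849, MCDXI = 1411, DCCX = 710
2849 - 1411 = 1438
1438 - 710 = 728

DCCXXVIII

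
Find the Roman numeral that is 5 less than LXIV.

LXIV = 64
64 - 5 = 59

LIX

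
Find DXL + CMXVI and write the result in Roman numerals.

DXL = 540
CMXVI = 916
540 + 916 = 1456

MCDLVI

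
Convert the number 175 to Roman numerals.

Convert 175 to Roman numerals:
  175 contains 1×100 (C)
  75 contains 1×50 (L)
  25 contains 2×10 (XX)
  5 contains 1×5 (V)

CLXXV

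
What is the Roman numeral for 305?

Convert 305 to Roman numerals:
  305 contains 3×100 (CCC)
  5 contains 1×5 (V)

CCCV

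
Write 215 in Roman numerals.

Convert 215 to Roman numerals:
  215 contains 2×100 (CC)
  15 contains 1×10 (X)
  5 contains 1×5 (V)

CCXV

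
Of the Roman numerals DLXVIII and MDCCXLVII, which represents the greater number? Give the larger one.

DLXVIII = 568
MDCCXLVII = 1747
1747 is larger

MDCCXLVII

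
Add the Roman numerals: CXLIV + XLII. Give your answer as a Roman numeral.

CXLIV = 144
XLII = 42
144 + 42 = 186

CLXXXVI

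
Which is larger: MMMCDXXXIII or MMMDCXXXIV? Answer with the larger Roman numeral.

MMMCDXXXIII = 3433
MMMDCXXXIV = 3634
3634 is larger

MMMDCXXXIV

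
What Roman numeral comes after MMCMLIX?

MMCMLIX = 2959, so the next integer is 2959 + 1 = 2960

MMCMLX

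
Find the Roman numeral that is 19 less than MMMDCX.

MMMDCX = 3610
3610 - 19 = 3591

MMMDXCI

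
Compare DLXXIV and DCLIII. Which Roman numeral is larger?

DLXXIV = 574
DCLIII = 653
653 is larger

DCLIII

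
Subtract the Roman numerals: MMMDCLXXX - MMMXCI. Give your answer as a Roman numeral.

MMMDCLXXX = 3680
MMMXCI = 3091
3680 - 3091 = 589

DLXXXIX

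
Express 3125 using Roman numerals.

Convert 3125 to Roman numerals:
  3125 contains 3×1000 (MMM)
  125 contains 1×100 (C)
  25 contains 2×10 (XX)
  5 contains 1×5 (V)

MMMCXXV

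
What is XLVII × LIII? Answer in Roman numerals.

XLVII = 47
LIII = 53
47 × 53 = 2491

MMCDXCI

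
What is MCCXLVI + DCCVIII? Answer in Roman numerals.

MCCXLVI = 1246
DCCVIII = 708
1246 + 708 = 1954

MCMLIV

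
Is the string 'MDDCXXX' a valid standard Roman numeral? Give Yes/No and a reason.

'MDDCXXX': D should not appear more than once

No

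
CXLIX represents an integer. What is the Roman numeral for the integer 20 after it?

CXLIX = 149
149 + 20 = 169

CLXIX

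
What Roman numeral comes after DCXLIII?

DCXLIII = 643, so the next integer is 643 + 1 = 644

DCXLIV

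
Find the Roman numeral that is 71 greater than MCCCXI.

MCCCXI = 1311
1311 + 71 = 1382

MCCCLXXXII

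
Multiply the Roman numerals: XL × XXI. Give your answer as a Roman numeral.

XL = 40
XXI = 21
40 × 21 = 840

DCCCXL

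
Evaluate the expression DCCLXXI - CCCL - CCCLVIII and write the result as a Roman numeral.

DCCLXXI = 771, CCCL = 350, CCCLVIII = 358
771 - 350 = 421
421 - 358 = 63

LXIII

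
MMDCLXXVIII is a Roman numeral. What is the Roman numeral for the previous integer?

MMDCLXXVIII = 2678, so the previous integer is 2678 - 1 = 2677

MMDCLXXVII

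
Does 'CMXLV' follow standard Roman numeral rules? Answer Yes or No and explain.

'CMXLV': Check the rules: uses only the symbols I, V, X, L, C, D, M; no symbol is repeated more than three times in a row; V, L and D each appear at most once; the only places a smaller symbol precedes a larger one are the allowed subtractive pairs CM, XL, the symbol right after such a pair (if any) is smaller than the pair's first symbol, and otherwise the values never increase from left to right. Value: CM (900) + XL (40) + V (5) = 945. So it is a valid standard Roman numeral.

Yes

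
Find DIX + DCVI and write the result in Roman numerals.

DIX = 509
DCVI = 606
509 + 606 = 1115

MCXV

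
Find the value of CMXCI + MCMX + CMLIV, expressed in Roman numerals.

CMXCI = 991, MCMX = 1910, CMLIV = 954
991 + 1910 = 2901
2901 + 954 = 3855

MMMDCCCLV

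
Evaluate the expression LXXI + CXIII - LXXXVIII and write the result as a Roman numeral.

LXXI = 71, CXIII = 113, LXXXVIII = 88
71 + 113 = 184
184 - 88 = 96

XCVI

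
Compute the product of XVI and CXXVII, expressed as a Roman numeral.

XVI = 16
CXXVII = 127
16 × 127 = 2032

MMXXXII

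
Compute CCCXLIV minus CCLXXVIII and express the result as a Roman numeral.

CCCXLIV = 344
CCLXXVIII = 278
344 - 278 = 66

LXVI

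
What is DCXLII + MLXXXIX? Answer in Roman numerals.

DCXLII = 642
MLXXXIX = 1089
642 + 1089 = 1731

MDCCXXXI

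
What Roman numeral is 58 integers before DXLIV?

DXLIV = 544
544 - 58 = 486

CDLXXXVI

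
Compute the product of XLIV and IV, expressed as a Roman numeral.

XLIV = 44
IV = 4
44 × 4 = 176

CLXXVI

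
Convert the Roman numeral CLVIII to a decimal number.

CLVIII: C=100, L=50, V=5, I=1, I=1, I=1
100 + 50 + 5 + 1 + 1 + 1 = 158

158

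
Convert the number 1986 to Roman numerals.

Convert 1986 to Roman numerals:
  1986 contains 1×1000 (M)
  986 contains 1×900 (CM)
  86 contains 1×50 (L)
  36 contains 3×10 (XXX)
  6 contains 1×5 (V)
  1 contains 1×1 (I)

MCMLXXXVI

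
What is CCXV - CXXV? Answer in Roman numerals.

CCXV = 215
CXXV = 125
215 - 125 = 90

XC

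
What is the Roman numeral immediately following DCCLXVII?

DCCLXVII = 767, so the next integer is 767 + 1 = 768

DCCLXVIII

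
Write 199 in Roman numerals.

Convert 199 to Roman numerals:
  199 contains 1×100 (C)
  99 contains 1×90 (XC)
  9 contains 1×9 (IX)

CXCIX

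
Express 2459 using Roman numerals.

Convert 2459 to Roman numerals:
  2459 contains 2×1000 (MM)
  459 contains 1×400 (CD)
  59 contains 1×50 (L)
  9 contains 1×9 (IX)

MMCDLIX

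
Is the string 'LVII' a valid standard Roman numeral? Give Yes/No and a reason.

'LVII': Check the rules: uses only the symbols I, V, X, L, C, D, M; no symbol is repeated more than three times in a row; V, L and D each appear at most once; no smaller symbol precedes a larger one (values never increase from left to right). Value: L (50) + V (5) + I (1) + I (1) = 57. So it is a valid standard Roman numeral.

Yes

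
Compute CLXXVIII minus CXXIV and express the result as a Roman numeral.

CLXXVIII = 178
CXXIV = 124
178 - 124 = 54

LIV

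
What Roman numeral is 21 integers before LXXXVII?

LXXXVII = 87
87 - 21 = 66

LXVI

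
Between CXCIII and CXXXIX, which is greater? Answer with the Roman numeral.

CXCIII = 193
CXXXIX = 139
193 is larger

CXCIII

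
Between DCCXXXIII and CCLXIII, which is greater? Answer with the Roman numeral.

DCCXXXIII = 733
CCLXIII = 263
733 is larger

DCCXXXIII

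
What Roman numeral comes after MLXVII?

MLXVII = 1067, so the next integer is 1067 + 1 = 1068

MLXVIII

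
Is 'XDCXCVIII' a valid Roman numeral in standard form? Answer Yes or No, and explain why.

'XDCXCVIII': Invalid subtractive combination: XD

No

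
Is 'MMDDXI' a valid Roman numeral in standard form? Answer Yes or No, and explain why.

'MMDDXI': D should not appear more than once

No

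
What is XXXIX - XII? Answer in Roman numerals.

XXXIX = 39
XII = 12
39 - 12 = 27

XXVII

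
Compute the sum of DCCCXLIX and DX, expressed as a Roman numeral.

DCCCXLIX = 849
DX = 510
849 + 510 = 1359

MCCCLIX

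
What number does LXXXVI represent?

LXXXVI: L=50, X=10, X=10, X=10, V=5, I=1
50 + 10 + 10 + 10 + 5 + 1 = 86

86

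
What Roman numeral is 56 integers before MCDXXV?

MCDXXV = 1425
1425 - 56 = 1369

MCCCLXIX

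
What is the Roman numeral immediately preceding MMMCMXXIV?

MMMCMXXIV = 3924, so the previous integer is 3924 - 1 = 3923

MMMCMXXIII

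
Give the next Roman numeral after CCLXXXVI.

CCLXXXVI = 286; next is 287

CCLXXXVII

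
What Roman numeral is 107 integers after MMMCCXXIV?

MMMCCXXIV = 3224
3224 + 107 = 3331

MMMCCCXXXI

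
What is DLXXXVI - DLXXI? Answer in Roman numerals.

DLXXXVI = 586
DLXXI = 571
586 - 571 = 15

XV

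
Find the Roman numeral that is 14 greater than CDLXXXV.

CDLXXXV = 485
485 + 14 = 499

CDXCIX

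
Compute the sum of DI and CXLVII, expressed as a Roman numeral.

DI = 501
CXLVII = 147
501 + 147 = 648

DCXLVIII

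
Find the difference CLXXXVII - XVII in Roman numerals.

CLXXXVII = 187
XVII = 17
187 - 17 = 170

CLXX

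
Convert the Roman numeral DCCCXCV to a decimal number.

DCCCXCV: D=500, C=100, C=100, C=100, XC=90, V=5
500 + 100 + 100 + 100 + 90 + 5 = 895

895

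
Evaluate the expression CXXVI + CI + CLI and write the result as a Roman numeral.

CXXVI = 126, CI = 101, CLI = 151
126 + 101 = 227
227 + 151 = 378

CCCLXXVIII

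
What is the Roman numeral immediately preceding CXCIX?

CXCIX = 199; previous is 198

CXCVIII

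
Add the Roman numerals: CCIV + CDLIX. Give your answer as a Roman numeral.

CCIV = 204
CDLIX = 459
204 + 459 = 663

DCLXIII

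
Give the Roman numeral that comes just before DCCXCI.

DCCXCI = 791; previous is 790

DCCXC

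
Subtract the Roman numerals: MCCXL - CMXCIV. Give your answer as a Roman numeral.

MCCXL = 1240
CMXCIV = 994
1240 - 994 = 246

CCXLVI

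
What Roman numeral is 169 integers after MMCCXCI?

MMCCXCI = 2291
2291 + 169 = 2460

MMCDLX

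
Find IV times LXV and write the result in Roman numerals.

IV = 4
LXV = 65
4 × 65 = 260

CCLX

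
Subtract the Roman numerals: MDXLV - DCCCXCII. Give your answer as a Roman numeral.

MDXLV = 1545
DCCCXCII = 892
1545 - 892 = 653

DCLIII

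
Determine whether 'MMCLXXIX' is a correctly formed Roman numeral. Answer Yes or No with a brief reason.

'MMCLXXIX': Check the rules: uses only the symbols I, V, X, L, C, D, M; no symbol is repeated more than three times in a row; V, L and D each appear at most once; the only place a smaller symbol precedes a larger one is the allowed subtractive pair IX, the symbol right after such a pair (if any) is smaller than the pair's first symbol, and otherwise the values never increase from left to right. Value: M (1000) + M (1000) + C (100) + L (50) + X (10) + X (10) + IX (9) = 2179. So it is a valid standard Roman numeral.

Yes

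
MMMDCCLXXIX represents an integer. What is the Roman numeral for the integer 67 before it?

MMMDCCLXXIX = 3779
3779 - 67 = 3712

MMMDCCXII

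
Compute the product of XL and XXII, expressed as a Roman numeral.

XL = 40
XXII = 22
40 × 22 = 880

DCCCLXXX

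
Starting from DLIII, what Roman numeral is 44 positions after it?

DLIII = 553
553 + 44 = 597

DXCVII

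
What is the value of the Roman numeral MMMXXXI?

MMMXXXI: M=1000, M=1000, M=1000, X=10, X=10, X=10, I=1
1000 + 1000 + 1000 + 10 + 10 + 10 + 1 = 3031

3031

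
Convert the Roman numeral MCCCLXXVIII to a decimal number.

MCCCLXXVIII: M=1000, C=100, C=100, C=100, L=50, X=10, X=10, V=5, I=1, I=1, I=1
1000 + 100 + 100 + 100 + 50 + 10 + 10 + 5 + 1 + 1 + 1 = 1378

1378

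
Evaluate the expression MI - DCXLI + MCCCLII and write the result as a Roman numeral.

MI = 1001, DCXLI = 641, MCCCLII = 1352
1001 - 641 = 360
360 + 1352 = 1712

MDCCXII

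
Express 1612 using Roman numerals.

Convert 1612 to Roman numerals:
  1612 contains 1×1000 (M)
  612 contains 1×500 (D)
  112 contains 1×100 (C)
  12 contains 1×10 (X)
  2 contains 2×1 (II)

MDCXII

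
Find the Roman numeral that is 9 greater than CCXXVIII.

CCXXVIII = 228
228 + 9 = 237

CCXXXVII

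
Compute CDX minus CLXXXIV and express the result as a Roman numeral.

CDX = 410
CLXXXIV = 184
410 - 184 = 226

CCXXVI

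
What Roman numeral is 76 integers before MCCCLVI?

MCCCLVI = 1356
1356 - 76 = 1280

MCCLXXX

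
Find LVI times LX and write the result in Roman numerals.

LVI = 56
LX = 60
56 × 60 = 3360

MMMCCCLX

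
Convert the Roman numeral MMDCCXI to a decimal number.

MMDCCXI: M=1000, M=1000, D=500, C=100, C=100, X=10, I=1
1000 + 1000 + 500 + 100 + 100 + 10 + 1 = 2711

2711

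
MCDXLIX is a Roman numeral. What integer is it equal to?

MCDXLIX: M=1000, CD=400, XL=40, IX=9
1000 + 400 + 40 + 9 = 1449

1449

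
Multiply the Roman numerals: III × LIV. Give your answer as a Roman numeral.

III = 3
LIV = 54
3 × 54 = 162

CLXII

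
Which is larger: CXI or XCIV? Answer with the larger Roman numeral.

CXI = 111
XCIV = 94
111 is larger

CXI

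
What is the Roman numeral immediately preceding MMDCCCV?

MMDCCCV = 2805; previous is 2804

MMDCCCIV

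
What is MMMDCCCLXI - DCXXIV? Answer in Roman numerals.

MMMDCCCLXI = 3861
DCXXIV = 624
3861 - 624 = 3237

MMMCCXXXVII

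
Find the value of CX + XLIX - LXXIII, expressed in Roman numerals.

CX = 110, XLIX = 49, LXXIII = 73
110 + 49 = 159
159 - 73 = 86

LXXXVI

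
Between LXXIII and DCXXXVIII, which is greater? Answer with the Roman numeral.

LXXIII = 73
DCXXXVIII = 638
638 is larger

DCXXXVIII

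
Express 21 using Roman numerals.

Convert 21 to Roman numerals:
  21 contains 2×10 (XX)
  1 contains 1×1 (I)

XXI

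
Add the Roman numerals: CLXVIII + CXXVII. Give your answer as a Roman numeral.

CLXVIII = 168
CXXVII = 127
168 + 127 = 295

CCXCV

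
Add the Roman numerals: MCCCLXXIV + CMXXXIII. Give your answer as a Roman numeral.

MCCCLXXIV = 1374
CMXXXIII = 933
1374 + 933 = 2307

MMCCCVII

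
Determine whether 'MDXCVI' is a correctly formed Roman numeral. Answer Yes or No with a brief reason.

'MDXCVI': Check the rules: uses only the symbols I, V, X, L, C, D, M; no symbol is repeated more than three times in a row; V, L and D each appear at most once; the only place a smaller symbol precedes a larger one is the allowed subtractive pair XC, the symbol right after such a pair (if any) is smaller than the pair's first symbol, and otherwise the values never increase from left to right. Value: M (1000) + D (500) + XC (90) + V (5) + I (1) = 1596. So it is a valid standard Roman numeral.

Yes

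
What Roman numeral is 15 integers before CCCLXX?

CCCLXX = 370
370 - 15 = 355

CCCLV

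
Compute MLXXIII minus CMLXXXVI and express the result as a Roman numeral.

MLXXIII = 1073
CMLXXXVI = 986
1073 - 986 = 87

LXXXVII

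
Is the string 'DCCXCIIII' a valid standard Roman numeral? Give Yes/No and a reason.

'DCCXCIIII': More than 3 consecutive I's

No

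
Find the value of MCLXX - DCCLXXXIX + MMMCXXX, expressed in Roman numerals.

MCLXX = 1170, DCCLXXXIX = 789, MMMCXXX = 3130
1170 - 789 = 381
381 + 3130 = 3511

MMMDXI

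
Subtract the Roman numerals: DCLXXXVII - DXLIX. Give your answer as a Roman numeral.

DCLXXXVII = 687
DXLIX = 549
687 - 549 = 138

CXXXVIII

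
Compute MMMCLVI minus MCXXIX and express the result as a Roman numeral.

MMMCLVI = 3156
MCXXIX = 1129
3156 - 1129 = 2027

MMXXVII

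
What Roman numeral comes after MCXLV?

MCXLV = 1145, so the next integer is 1145 + 1 = 1146

MCXLVI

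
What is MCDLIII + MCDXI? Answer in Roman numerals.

MCDLIII = 1453
MCDXI = 1411
1453 + 1411 = 2864

MMDCCCLXIV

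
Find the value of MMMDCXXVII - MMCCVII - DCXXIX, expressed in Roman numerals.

MMMDCXXVII = 3627, MMCCVII = 2207, DCXXIX = 629
3627 - 2207 = 1420
1420 - 629 = 791

DCCXCI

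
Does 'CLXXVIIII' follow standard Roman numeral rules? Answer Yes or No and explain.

'CLXXVIIII': More than 3 consecutive I's

No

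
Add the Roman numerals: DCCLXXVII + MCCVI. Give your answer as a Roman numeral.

DCCLXXVII = 777
MCCVI = 1206
777 + 1206 = 1983

MCMLXXXIII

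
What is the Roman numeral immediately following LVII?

LVII = 57; next is 58

LVIII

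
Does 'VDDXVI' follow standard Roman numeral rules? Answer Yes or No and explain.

'VDDXVI': V should not appear more than once

No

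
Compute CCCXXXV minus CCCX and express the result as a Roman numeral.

CCCXXXV = 335
CCCX = 310
335 - 310 = 25

XXV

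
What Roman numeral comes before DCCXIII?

DCCXIII = 713; previous is 712

DCCXII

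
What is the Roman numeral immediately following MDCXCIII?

MDCXCIII = 1693, so the next integer is 1693 + 1 = 1694

MDCXCIV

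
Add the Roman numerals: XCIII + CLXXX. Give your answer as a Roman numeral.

XCIII = 93
CLXXX = 180
93 + 180 = 273

CCLXXIII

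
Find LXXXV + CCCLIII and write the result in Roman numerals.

LXXXV = 85
CCCLIII = 353
85 + 353 = 438

CDXXXVIII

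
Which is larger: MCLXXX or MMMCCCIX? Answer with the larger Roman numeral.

MCLXXX = 1180
MMMCCCIX = 3309
3309 is larger

MMMCCCIX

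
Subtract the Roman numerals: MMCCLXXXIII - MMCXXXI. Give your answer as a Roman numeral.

MMCCLXXXIII = 2283
MMCXXXI = 2131
2283 - 2131 = 152

CLII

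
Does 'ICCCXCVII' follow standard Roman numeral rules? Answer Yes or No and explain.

'ICCCXCVII': Invalid subtractive combination: IC

No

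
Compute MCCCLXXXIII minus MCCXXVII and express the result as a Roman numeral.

MCCCLXXXIII = 1383
MCCXXVII = 1227
1383 - 1227 = 156

CLVI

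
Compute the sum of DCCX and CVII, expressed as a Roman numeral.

DCCX = 710
CVII = 107
710 + 107 = 817

DCCCXVII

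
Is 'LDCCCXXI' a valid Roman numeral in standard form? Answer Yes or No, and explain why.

'LDCCCXXI': Invalid subtractive combination: LD

No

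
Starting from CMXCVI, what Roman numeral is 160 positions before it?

CMXCVI = 996
996 - 160 = 836

DCCCXXXVI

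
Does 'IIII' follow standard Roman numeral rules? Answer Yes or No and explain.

'IIII': More than 3 consecutive I's

No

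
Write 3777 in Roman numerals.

Convert 3777 to Roman numerals:
  3777 contains 3×1000 (MMM)
  777 contains 1×500 (D)
  277 contains 2×100 (CC)
  77 contains 1×50 (L)
  27 contains 2×10 (XX)
  7 contains 1×5 (V)
  2 contains 2×1 (II)

MMMDCCLXXVII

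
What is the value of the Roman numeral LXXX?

LXXX: L=50, X=10, X=10, X=10
50 + 10 + 10 + 10 = 80

80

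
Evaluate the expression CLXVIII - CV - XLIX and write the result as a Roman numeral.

CLXVIII = 168, CV = 105, XLIX = 49
168 - 105 = 63
63 - 49 = 14

XIV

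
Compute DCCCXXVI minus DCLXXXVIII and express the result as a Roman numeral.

DCCCXXVI = 826
DCLXXXVIII = 688
826 - 688 = 138

CXXXVIII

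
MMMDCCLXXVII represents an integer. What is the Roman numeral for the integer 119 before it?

MMMDCCLXXVII = 3777
3777 - 119 = 3658

MMMDCLVIII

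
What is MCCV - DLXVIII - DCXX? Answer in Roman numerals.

MCCV = 1205, DLXVIII = 568, DCXX = 620
1205 - 568 = 637
637 - 620 = 17

XVII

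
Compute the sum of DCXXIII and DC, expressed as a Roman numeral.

DCXXIII = 623
DC = 600
623 + 600 = 1223

MCCXXIII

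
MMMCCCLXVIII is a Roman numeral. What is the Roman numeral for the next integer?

MMMCCCLXVIII = 3368, so the next integer is 3368 + 1 = 3369

MMMCCCLXIX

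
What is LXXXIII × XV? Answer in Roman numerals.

LXXXIII = 83
XV = 15
83 × 15 = 1245

MCCXLV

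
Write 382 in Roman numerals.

Convert 382 to Roman numerals:
  382 contains 3×100 (CCC)
  82 contains 1×50 (L)
  32 contains 3×10 (XXX)
  2 contains 2×1 (II)

CCCLXXXII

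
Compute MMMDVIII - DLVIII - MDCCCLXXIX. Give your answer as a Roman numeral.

MMMDVIII = 3508, DLVIII = 558, MDCCCLXXIX = 1879
3508 - 558 = 2950
2950 - 1879 = 1071

MLXXI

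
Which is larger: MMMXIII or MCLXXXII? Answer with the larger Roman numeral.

MMMXIII = 3013
MCLXXXII = 1182
3013 is larger

MMMXIII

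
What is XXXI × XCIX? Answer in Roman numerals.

XXXI = 31
XCIX = 99
31 × 99 = 3069

MMMLXIX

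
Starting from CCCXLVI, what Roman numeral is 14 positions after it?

CCCXLVI = 346
346 + 14 = 360

CCCLX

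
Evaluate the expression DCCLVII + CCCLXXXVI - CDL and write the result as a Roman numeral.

DCCLVII = 757, CCCLXXXVI = 386, CDL = 450
757 + 386 = 1143
1143 - 450 = 693

DCXCIII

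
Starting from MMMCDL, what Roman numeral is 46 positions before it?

MMMCDL = 3450
3450 - 46 = 3404

MMMCDIV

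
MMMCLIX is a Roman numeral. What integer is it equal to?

MMMCLIX: M=1000, M=1000, M=1000, C=100, L=50, IX=9
1000 + 1000 + 1000 + 100 + 50 + 9 = 3159

3159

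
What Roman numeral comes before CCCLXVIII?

CCCLXVIII = 368; previous is 367

CCCLXVII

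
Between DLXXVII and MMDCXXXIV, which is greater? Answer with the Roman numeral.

DLXXVII = 577
MMDCXXXIV = 2634
2634 is larger

MMDCXXXIV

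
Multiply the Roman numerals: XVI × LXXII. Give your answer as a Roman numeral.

XVI = 16
LXXII = 72
16 × 72 = 1152

MCLII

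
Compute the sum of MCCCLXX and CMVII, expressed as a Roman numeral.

MCCCLXX = 1370
CMVII = 907
1370 + 907 = 2277

MMCCLXXVII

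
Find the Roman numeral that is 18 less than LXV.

LXV = 65
65 - 18 = 47

XLVII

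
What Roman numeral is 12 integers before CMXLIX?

CMXLIX = 949
949 - 12 = 937

CMXXXVII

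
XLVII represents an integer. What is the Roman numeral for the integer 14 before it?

XLVII = 47
47 - 14 = 33

XXXIII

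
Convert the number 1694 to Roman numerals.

Convert 1694 to Roman numerals:
  1694 contains 1×1000 (M)
  694 contains 1×500 (D)
  194 contains 1×100 (C)
  94 contains 1×90 (XC)
  4 contains 1×4 (IV)

MDCXCIV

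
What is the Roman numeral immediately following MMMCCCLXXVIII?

MMMCCCLXXVIII = 3378; next is 3379

MMMCCCLXXIX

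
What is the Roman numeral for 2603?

Convert 2603 to Roman numerals:
  2603 contains 2×1000 (MM)
  603 contains 1×500 (D)
  103 contains 1×100 (C)
  3 contains 3×1 (III)

MMDCIII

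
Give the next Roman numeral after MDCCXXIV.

MDCCXXIV = 1724; next is 1725

MDCCXXV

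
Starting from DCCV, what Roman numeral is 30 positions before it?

DCCV = 705
705 - 30 = 675

DCLXXV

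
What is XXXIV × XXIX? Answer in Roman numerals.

XXXIV = 34
XXIX = 29
34 × 29 = 986

CMLXXXVI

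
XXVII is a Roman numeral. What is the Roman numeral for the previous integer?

XXVII = 27, so the previous integer is 27 - 1 = 26

XXVI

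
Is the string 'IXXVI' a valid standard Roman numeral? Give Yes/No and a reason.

'IXXVI': I (position 1) comes before the larger symbol X (position 3) without being directly in front of it as a subtractive pair; apart from IV, IX, XL, XC, CD and CM, symbols must go from largest to smallest

No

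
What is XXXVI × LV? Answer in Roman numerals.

XXXVI = 36
LV = 55
36 × 55 = 1980

MCMLXXX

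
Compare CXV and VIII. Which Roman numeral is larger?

CXV = 115
VIII = 8
115 is larger

CXV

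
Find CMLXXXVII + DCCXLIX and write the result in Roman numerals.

CMLXXXVII = 987
DCCXLIX = 749
987 + 749 = 1736

MDCCXXXVI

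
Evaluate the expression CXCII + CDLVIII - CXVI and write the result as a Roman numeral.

CXCII = 192, CDLVIII = 458, CXVI = 116
192 + 458 = 650
650 - 116 = 534

DXXXIV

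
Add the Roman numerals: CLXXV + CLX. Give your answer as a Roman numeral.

CLXXV = 175
CLX = 160
175 + 160 = 335

CCCXXXV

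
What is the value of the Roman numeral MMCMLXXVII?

MMCMLXXVII: M=1000, M=1000, CM=900, L=50, X=10, X=10, V=5, I=1, I=1
1000 + 1000 + 900 + 50 + 10 + 10 + 5 + 1 + 1 = 2977

2977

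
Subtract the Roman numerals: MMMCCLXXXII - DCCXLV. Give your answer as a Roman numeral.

MMMCCLXXXII = 3282
DCCXLV = 745
3282 - 745 = 2537

MMDXXXVII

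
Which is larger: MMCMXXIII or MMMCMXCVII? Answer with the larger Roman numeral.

MMCMXXIII = 2923
MMMCMXCVII = 3997
3997 is larger

MMMCMXCVII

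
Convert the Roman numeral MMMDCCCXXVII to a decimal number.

MMMDCCCXXVII: M=1000, M=1000, M=1000, D=500, C=100, C=100, C=100, X=10, X=10, V=5, I=1, I=1
1000 + 1000 + 1000 + 500 + 100 + 100 + 100 + 10 + 10 + 5 + 1 + 1 = 3827

3827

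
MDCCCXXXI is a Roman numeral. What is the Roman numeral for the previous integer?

MDCCCXXXI = 1831; previous is 1830

MDCCCXXX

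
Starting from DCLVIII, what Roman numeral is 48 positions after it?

DCLVIII = 658
658 + 48 = 706

DCCVI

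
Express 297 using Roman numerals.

Convert 297 to Roman numerals:
  297 contains 2×100 (CC)
  97 contains 1×90 (XC)
  7 contains 1×5 (V)
  2 contains 2×1 (II)

CCXCVII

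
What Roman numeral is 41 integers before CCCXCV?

CCCXCV = 395
395 - 41 = 354

CCCLIV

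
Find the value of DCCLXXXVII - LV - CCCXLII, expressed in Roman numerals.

DCCLXXXVII = 787, LV = 55, CCCXLII = 342
787 - 55 = 732
732 - 342 = 390

CCCXC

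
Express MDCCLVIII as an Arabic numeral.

MDCCLVIII: M=1000, D=500, C=100, C=100, L=50, V=5, I=1, I=1, I=1
1000 + 500 + 100 + 100 + 50 + 5 + 1 + 1 + 1 = 1758

1758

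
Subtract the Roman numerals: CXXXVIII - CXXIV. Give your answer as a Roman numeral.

CXXXVIII = 138
CXXIV = 124
138 - 124 = 14

XIV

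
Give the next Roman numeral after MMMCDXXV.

MMMCDXXV = 3425; next is 3426

MMMCDXXVI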